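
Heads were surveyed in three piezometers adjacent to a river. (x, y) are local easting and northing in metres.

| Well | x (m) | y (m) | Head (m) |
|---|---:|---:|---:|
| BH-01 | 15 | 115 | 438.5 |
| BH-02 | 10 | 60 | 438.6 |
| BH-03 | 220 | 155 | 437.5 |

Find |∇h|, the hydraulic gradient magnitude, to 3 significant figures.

0.00481

Differences from BH-01: to BH-02 (Δx, Δy, Δh) = (-5, -55, +0.1); to BH-03 = (205, 40, -1.0).
Solve a·Δx + b·Δy = Δh: det = (-5)·40 − 205·(-55) = 11075.
∂h/∂x = [(+0.1)·40 − (-1.0)·(-55)] / 11075 = -0.004605
∂h/∂y = [(-5)·(-1.0) − 205·(+0.1)] / 11075 = -0.001400
|∇h| = √(-0.004605² + -0.001400²) = 0.004813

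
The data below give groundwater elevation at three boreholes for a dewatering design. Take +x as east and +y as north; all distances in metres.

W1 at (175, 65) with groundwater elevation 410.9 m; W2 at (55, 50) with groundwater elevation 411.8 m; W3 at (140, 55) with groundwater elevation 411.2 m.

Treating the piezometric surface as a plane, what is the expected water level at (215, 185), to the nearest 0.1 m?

409.8 m

With h = a·x + b·y + c and W1 as origin, the differences give:
  (-120)·a + (-15)·b = +0.9
  (-35)·a + (-10)·b = +0.3
Eliminate b (×(-10) and ×(-15), subtract): 675·a = -4.50 → a = ∂h/∂x = -0.006667
Back-substitute: b = ∂h/∂y = -0.006667.
h(215, 185) = 410.9 + (-0.006667)·(40) + (-0.006667)·(120) = 410.9 -0.267 -0.800 = 409.833 m.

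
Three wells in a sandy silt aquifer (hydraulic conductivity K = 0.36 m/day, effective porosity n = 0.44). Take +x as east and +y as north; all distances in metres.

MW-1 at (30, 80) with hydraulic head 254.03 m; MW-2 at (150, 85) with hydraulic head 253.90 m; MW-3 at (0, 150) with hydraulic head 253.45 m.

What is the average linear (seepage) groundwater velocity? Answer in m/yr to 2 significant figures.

Taking MW-1 as reference: MW-2−MW-1 = (120, 5, -0.13); MW-3−MW-1 = (-30, 70, -0.58).
Solve a·Δx + b·Δy = Δh: det = 120·70 − (-30)·5 = 8550.
∂h/∂x = [(-0.13)·70 − (-0.58)·5] / 8550 = -0.0007251
∂h/∂y = [120·(-0.58) − (-30)·(-0.13)] / 8550 = -0.008596
|∇h| = √(-0.0007251² + -0.008596²) = 0.008627
Seepage velocity v = K·i/n = 0.36 × 0.008627 / 0.44 = 0.007058 m/day = 2.578 m/yr.

2.6 m/yr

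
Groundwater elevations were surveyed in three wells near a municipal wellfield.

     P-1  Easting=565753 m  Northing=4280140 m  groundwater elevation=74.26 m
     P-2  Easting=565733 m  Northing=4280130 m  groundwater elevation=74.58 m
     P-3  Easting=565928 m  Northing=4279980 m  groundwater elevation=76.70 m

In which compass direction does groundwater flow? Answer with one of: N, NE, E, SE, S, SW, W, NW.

With h = a·x + b·y + c and P-1 as origin, the differences give:
  (-20)·a + (-10)·b = +0.32
  175·a + (-160)·b = +2.44
Eliminate b (×(-160) and ×(-10), subtract): 4950·a = -26.800 → a = ∂h/∂x = -0.005414
Back-substitute: b = ∂h/∂y = -0.02117.
Flow = −∇h = (+0.005414 east, +0.02117 north), which points north.

N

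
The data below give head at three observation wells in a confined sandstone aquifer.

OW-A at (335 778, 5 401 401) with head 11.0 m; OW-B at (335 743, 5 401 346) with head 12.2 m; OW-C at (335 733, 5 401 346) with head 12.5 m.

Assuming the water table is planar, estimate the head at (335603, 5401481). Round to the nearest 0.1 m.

16.0 m

Taking OW-A as reference: OW-B−OW-A = (-35, -55, +1.2); OW-C−OW-A = (-45, -55, +1.5).
Determinant of the coordinate differences = (-35)·(-55) − (-45)·(-55) = -550.
∂h/∂x = [(+1.2)·(-55) − (+1.5)·(-55)] / -550 = -0.03000
∂h/∂y = [(-35)·(+1.5) − (-45)·(+1.2)] / -550 = -0.002727
h(335603, 5401481) = 11.0 + (-0.03000)·(-175) + (-0.002727)·(80) = 11.0 +5.250 -0.218 = 16.032 m.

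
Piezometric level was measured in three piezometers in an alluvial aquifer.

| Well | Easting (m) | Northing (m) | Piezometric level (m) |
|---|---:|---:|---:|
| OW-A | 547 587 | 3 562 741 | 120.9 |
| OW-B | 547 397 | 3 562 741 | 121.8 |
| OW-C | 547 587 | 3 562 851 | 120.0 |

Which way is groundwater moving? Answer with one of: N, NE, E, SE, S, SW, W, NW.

∂h/∂x = (121.8 − 120.9) / (547397 − 547587) = -0.004737
∂h/∂y = (120.0 − 120.9) / (3562851 − 3562741) = -0.008182
Flow = −∇h = (+0.004737 east, +0.008182 north), which points northeast.

NE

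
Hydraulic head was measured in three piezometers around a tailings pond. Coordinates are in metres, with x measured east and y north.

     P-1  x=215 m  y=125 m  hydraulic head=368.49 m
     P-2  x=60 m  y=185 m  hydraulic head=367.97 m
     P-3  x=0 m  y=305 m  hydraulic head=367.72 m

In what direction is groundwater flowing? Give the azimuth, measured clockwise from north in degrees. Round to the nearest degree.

Three-point gradient (reference P-1): Δ to P-2 = (-155, 60, -0.52), Δ to P-3 = (-215, 180, -0.77).
∂h/∂x = +0.003160, ∂h/∂y = -0.0005033 (det = -15000).
Flow direction (−∇h) has components (-0.003160 E, +0.0005033 N).
Azimuth = atan2(E, N) = atan2(-0.003160, +0.0005033) = 279.1° ≈ 279°.

279°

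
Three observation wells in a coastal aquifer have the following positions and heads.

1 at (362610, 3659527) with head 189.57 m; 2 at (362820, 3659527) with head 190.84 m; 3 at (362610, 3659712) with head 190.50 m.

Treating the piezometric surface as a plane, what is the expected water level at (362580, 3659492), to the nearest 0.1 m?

189.2 m

∂h/∂x = (190.84 − 189.57) / (362820 − 362610) = +0.006048
∂h/∂y = (190.50 − 189.57) / (3659712 − 3659527) = +0.005027
h(362580, 3659492) = 189.57 + (+0.006048)·(-30) + (+0.005027)·(-35) = 189.57 -0.181 -0.176 = 189.213 m.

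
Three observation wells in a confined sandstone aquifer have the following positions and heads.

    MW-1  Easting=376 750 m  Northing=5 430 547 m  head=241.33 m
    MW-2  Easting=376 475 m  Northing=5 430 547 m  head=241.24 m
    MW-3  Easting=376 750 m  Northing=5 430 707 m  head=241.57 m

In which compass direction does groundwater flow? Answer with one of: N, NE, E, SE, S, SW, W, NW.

∂h/∂x = (241.24 − 241.33) / (376475 − 376750) = +0.0003273
∂h/∂y = (241.57 − 241.33) / (5430707 − 5430547) = +0.001500
Flow = −∇h = (-0.0003273 east, -0.001500 north), which points south.

S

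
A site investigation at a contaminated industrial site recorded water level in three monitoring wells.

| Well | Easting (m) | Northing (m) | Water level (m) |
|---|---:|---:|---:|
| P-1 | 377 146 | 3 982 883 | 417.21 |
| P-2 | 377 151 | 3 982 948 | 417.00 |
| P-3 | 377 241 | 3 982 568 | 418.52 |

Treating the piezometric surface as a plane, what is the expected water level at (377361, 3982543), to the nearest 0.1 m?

With h = a·x + b·y + c and P-1 as origin, the differences give:
  5·a + 65·b = -0.21
  95·a + (-315)·b = +1.31
Eliminate b (×(-315) and ×65, subtract): -7750·a = -19.000 → a = ∂h/∂x = +0.002452
Back-substitute: b = ∂h/∂y = -0.003419.
h(377361, 3982543) = 417.21 + (+0.002452)·(215) + (-0.003419)·(-340) = 417.21 +0.527 +1.163 = 418.900 m.

418.9 m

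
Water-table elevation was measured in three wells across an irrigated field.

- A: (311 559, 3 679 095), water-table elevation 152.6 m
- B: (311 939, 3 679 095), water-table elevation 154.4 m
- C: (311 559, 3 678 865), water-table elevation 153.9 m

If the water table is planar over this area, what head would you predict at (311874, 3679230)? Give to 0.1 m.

∂h/∂x = (154.4 − 152.6) / (311939 − 311559) = +0.004737
∂h/∂y = (153.9 − 152.6) / (3678865 − 3679095) = -0.005652
h(311874, 3679230) = 152.6 + (+0.004737)·(315) + (-0.005652)·(135) = 152.6 +1.492 -0.763 = 153.329 m.

153.3 m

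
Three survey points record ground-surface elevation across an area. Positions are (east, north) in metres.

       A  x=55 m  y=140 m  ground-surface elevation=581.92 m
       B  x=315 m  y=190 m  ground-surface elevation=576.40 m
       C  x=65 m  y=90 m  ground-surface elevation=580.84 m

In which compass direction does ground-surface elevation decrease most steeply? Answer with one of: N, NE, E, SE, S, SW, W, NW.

Three-point gradient (reference A): Δ to B = (260, 50, -5.52), Δ to C = (10, -50, -1.08).
∂z/∂x = -0.02444, ∂z/∂y = +0.01671 (det = -13500).
Steepest decrease is along −∇f = (+0.02444 E, -0.01671 N) → southeast.

SE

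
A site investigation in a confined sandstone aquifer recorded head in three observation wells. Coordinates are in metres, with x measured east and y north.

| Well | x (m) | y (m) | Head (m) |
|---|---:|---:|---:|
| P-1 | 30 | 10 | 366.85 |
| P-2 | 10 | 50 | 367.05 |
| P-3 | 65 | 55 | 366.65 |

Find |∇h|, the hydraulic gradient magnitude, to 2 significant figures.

0.0075

Differences from P-1: to P-2 (Δx, Δy, Δh) = (-20, 40, +0.20); to P-3 = (35, 45, -0.20).
Determinant of the coordinate differences = (-20)·45 − 35·40 = -2300.
∂h/∂x = [(+0.20)·45 − (-0.20)·40] / -2300 = -0.007391
∂h/∂y = [(-20)·(-0.20) − 35·(+0.20)] / -2300 = +0.001304
|∇h| = √(-0.007391² + 0.001304²) = 0.007505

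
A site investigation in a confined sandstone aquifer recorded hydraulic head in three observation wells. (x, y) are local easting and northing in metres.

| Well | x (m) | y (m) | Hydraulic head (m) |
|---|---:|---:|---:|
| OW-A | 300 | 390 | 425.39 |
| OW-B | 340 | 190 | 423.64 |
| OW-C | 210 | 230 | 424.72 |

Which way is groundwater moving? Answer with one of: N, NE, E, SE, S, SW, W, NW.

SE

Taking OW-A as reference: OW-B−OW-A = (40, -200, -1.75); OW-C−OW-A = (-90, -160, -0.67).
Solve a·Δx + b·Δy = Δh: det = 40·(-160) − (-90)·(-200) = -24400.
∂h/∂x = [(-1.75)·(-160) − (-0.67)·(-200)] / -24400 = -0.005984
∂h/∂y = [40·(-0.67) − (-90)·(-1.75)] / -24400 = +0.007553
Flow = −∇h = (+0.005984 east, -0.007553 north), which points southeast.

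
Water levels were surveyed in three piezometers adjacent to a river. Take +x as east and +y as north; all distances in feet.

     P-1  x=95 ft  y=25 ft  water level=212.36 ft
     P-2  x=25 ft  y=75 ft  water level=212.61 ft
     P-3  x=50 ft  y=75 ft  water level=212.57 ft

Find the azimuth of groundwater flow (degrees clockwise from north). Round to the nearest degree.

150°

Taking P-1 as reference: P-2−P-1 = (-70, 50, +0.25); P-3−P-1 = (-45, 50, +0.21).
Determinant of the coordinate differences = (-70)·50 − (-45)·50 = -1250.
∂h/∂x = [(+0.25)·50 − (+0.21)·50] / -1250 = -0.001600
∂h/∂y = [(-70)·(+0.21) − (-45)·(+0.25)] / -1250 = +0.002760
Flow direction (−∇h) has components (+0.001600 E, -0.002760 N).
Azimuth = atan2(E, N) = atan2(+0.001600, -0.002760) = 149.9° ≈ 150°.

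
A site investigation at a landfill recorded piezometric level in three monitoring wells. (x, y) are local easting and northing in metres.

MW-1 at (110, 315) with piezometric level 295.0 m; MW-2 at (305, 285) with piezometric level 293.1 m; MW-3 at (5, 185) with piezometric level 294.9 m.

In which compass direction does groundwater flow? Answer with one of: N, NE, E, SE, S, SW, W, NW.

SE

Differences from MW-1: to MW-2 (Δx, Δy, Δh) = (195, -30, -1.9); to MW-3 = (-105, -130, -0.1).
Solve a·Δx + b·Δy = Δh: det = 195·(-130) − (-105)·(-30) = -28500.
∂h/∂x = [(-1.9)·(-130) − (-0.1)·(-30)] / -28500 = -0.008561
∂h/∂y = [195·(-0.1) − (-105)·(-1.9)] / -28500 = +0.007684
Flow = −∇h = (+0.008561 east, -0.007684 north), which points southeast.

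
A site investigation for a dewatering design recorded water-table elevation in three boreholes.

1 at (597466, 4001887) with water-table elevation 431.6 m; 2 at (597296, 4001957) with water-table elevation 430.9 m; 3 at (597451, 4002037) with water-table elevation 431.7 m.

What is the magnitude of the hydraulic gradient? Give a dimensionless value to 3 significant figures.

0.00472

Taking 1 as reference: 2−1 = (-170, 70, -0.7); 3−1 = (-15, 150, +0.1).
Determinant of the coordinate differences = (-170)·150 − (-15)·70 = -24450.
∂h/∂x = [(-0.7)·150 − (+0.1)·70] / -24450 = +0.004581
∂h/∂y = [(-170)·(+0.1) − (-15)·(-0.7)] / -24450 = +0.001125
|∇h| = √(0.004581² + 0.001125²) = 0.004717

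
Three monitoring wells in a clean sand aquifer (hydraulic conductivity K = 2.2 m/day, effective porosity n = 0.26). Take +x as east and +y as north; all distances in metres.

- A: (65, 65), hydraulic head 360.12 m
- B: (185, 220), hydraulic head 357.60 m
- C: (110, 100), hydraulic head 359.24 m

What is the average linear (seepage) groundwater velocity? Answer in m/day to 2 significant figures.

0.15 m/day

With h = a·x + b·y + c and A as origin, the differences give:
  120·a + 155·b = -2.52
  45·a + 35·b = -0.88
Eliminate b (×35 and ×155, subtract): -2775·a = 48.200 → a = ∂h/∂x = -0.01737
Back-substitute: b = ∂h/∂y = -0.002811.
|∇h| = √(-0.01737² + -0.002811²) = 0.0176
Seepage velocity v = K·i/n = 2.2 × 0.0176 / 0.26 = 0.1489 m/day.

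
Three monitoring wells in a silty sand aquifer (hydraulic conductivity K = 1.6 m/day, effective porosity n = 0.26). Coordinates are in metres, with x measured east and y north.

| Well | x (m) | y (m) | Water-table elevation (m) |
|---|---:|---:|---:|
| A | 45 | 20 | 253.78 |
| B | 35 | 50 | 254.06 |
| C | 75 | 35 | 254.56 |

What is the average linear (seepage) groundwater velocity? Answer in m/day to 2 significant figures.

Taking A as reference: B−A = (-10, 30, +0.28); C−A = (30, 15, +0.78).
Determinant of the coordinate differences = (-10)·15 − 30·30 = -1050.
∂h/∂x = [(+0.28)·15 − (+0.78)·30] / -1050 = +0.01829
∂h/∂y = [(-10)·(+0.78) − 30·(+0.28)] / -1050 = +0.01543
|∇h| = √(0.01829² + 0.01543²) = 0.02393
Seepage velocity v = K·i/n = 1.6 × 0.02393 / 0.26 = 0.1473 m/day.

0.15 m/day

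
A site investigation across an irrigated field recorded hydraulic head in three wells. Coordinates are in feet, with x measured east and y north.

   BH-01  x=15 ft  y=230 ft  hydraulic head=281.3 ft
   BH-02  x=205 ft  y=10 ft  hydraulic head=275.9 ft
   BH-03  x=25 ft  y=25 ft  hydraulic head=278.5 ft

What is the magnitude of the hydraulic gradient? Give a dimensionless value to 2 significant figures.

0.019

Taking BH-01 as reference: BH-02−BH-01 = (190, -220, -5.4); BH-03−BH-01 = (10, -205, -2.8).
Determinant of the coordinate differences = 190·(-205) − 10·(-220) = -36750.
∂h/∂x = [(-5.4)·(-205) − (-2.8)·(-220)] / -36750 = -0.01336
∂h/∂y = [190·(-2.8) − 10·(-5.4)] / -36750 = +0.01301
|∇h| = √(-0.01336² + 0.01301²) = 0.01865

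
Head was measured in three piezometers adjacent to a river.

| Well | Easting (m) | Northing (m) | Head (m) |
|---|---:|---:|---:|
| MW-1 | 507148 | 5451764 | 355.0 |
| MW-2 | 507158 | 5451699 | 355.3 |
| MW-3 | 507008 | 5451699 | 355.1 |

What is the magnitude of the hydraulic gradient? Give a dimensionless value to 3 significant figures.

Taking MW-1 as reference: MW-2−MW-1 = (10, -65, +0.3); MW-3−MW-1 = (-140, -65, +0.1).
Solve a·Δx + b·Δy = Δh: det = 10·(-65) − (-140)·(-65) = -9750.
∂h/∂x = [(+0.3)·(-65) − (+0.1)·(-65)] / -9750 = +0.001333
∂h/∂y = [10·(+0.1) − (-140)·(+0.3)] / -9750 = -0.004410
|∇h| = √(0.001333² + -0.004410²) = 0.004607

0.00461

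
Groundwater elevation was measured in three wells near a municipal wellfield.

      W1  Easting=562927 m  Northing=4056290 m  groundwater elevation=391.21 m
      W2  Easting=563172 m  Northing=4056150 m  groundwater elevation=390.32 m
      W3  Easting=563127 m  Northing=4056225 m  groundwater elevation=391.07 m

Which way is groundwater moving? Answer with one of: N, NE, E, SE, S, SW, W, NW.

Taking W1 as reference: W2−W1 = (245, -140, -0.89); W3−W1 = (200, -65, -0.14).
Determinant of the coordinate differences = 245·(-65) − 200·(-140) = 12075.
∂h/∂x = [(-0.89)·(-65) − (-0.14)·(-140)] / 12075 = +0.003168
∂h/∂y = [245·(-0.14) − 200·(-0.89)] / 12075 = +0.01190
Flow = −∇h = (-0.003168 east, -0.01190 north), which points south.

S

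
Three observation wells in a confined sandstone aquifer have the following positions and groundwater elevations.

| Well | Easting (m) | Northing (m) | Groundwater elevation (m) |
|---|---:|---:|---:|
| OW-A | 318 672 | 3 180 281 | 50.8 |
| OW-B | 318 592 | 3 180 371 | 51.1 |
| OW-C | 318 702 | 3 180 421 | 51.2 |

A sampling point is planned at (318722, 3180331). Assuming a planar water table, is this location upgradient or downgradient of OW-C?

Differences from OW-A: to OW-B (Δx, Δy, Δh) = (-80, 90, +0.3); to OW-C = (30, 140, +0.4).
Solve a·Δx + b·Δy = Δh: det = (-80)·140 − 30·90 = -13900.
∂h/∂x = [(+0.3)·140 − (+0.4)·90] / -13900 = -0.0004317
∂h/∂y = [(-80)·(+0.4) − 30·(+0.3)] / -13900 = +0.002950
Head at (318722, 3180331) = 50.8 + (-0.0004317)·(50) + (+0.002950)·(50) = 50.93 m.
That is lower than the 51.2 m at OW-C, so the point is downgradient.

downgradient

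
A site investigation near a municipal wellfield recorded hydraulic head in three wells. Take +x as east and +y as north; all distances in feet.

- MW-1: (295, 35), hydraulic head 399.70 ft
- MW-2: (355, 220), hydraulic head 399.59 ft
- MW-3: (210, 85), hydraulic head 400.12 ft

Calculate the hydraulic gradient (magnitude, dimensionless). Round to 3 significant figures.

With h = a·x + b·y + c and MW-1 as origin, the differences give:
  60·a + 185·b = -0.11
  (-85)·a + 50·b = +0.42
Eliminate b (×50 and ×185, subtract): 18725·a = -83.200 → a = ∂h/∂x = -0.004443
Back-substitute: b = ∂h/∂y = +0.0008465.
|∇h| = √(-0.004443² + 0.0008465²) = 0.004523

0.00452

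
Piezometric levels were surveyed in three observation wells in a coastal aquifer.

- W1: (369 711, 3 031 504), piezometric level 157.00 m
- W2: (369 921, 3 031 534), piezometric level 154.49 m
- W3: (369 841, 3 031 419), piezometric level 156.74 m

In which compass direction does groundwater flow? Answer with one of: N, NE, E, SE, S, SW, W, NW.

NE

Taking W1 as reference: W2−W1 = (210, 30, -2.51); W3−W1 = (130, -85, -0.26).
Solve a·Δx + b·Δy = Δh: det = 210·(-85) − 130·30 = -21750.
∂h/∂x = [(-2.51)·(-85) − (-0.26)·30] / -21750 = -0.01017
∂h/∂y = [210·(-0.26) − 130·(-2.51)] / -21750 = -0.01249
Flow = −∇h = (+0.01017 east, +0.01249 north), which points northeast.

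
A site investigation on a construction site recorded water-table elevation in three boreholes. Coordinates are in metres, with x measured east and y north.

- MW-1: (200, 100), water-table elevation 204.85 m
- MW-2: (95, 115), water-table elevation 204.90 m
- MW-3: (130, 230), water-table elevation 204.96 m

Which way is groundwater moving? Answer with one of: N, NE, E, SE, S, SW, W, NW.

Taking MW-1 as reference: MW-2−MW-1 = (-105, 15, +0.05); MW-3−MW-1 = (-70, 130, +0.11).
Solve a·Δx + b·Δy = Δh: det = (-105)·130 − (-70)·15 = -12600.
∂h/∂x = [(+0.05)·130 − (+0.11)·15] / -12600 = -0.0003849
∂h/∂y = [(-105)·(+0.11) − (-70)·(+0.05)] / -12600 = +0.0006389
Flow = −∇h = (+0.0003849 east, -0.0006389 north), which points southeast.

SE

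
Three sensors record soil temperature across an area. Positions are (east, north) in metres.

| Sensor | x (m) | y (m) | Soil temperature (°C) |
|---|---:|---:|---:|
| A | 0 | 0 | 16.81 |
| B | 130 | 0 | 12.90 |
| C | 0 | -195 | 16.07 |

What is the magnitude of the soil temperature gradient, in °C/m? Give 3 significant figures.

∂T/∂x = (12.90 − 16.81) / (130 − 0) = -0.03008
∂T/∂y = (16.07 − 16.81) / (-195 − 0) = +0.003795
|∇f| = √(-0.03008² + 0.003795²) = 0.03032 °C/m

0.0303 °C/m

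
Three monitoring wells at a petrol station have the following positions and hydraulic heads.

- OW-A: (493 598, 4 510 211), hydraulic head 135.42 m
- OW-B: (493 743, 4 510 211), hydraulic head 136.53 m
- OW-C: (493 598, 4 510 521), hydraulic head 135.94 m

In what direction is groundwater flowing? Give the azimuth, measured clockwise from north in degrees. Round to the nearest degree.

∂h/∂x = (136.53 − 135.42) / (493743 − 493598) = +0.007655
∂h/∂y = (135.94 − 135.42) / (4510521 − 4510211) = +0.001677
Flow direction (−∇h) has components (-0.007655 E, -0.001677 N).
Azimuth = atan2(E, N) = atan2(-0.007655, -0.001677) = 257.6° ≈ 258°.

258°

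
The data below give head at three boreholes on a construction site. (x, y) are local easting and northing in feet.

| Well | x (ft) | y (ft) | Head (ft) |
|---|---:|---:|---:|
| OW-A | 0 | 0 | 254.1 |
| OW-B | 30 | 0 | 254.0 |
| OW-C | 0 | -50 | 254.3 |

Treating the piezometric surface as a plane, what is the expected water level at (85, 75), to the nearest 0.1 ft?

∂h/∂x = (254.0 − 254.1) / (30 − 0) = -0.003333
∂h/∂y = (254.3 − 254.1) / (-50 − 0) = -0.004000
h(85, 75) = 254.1 + (-0.003333)·(85) + (-0.004000)·(75) = 254.1 -0.283 -0.300 = 253.517 ft.

253.5 ft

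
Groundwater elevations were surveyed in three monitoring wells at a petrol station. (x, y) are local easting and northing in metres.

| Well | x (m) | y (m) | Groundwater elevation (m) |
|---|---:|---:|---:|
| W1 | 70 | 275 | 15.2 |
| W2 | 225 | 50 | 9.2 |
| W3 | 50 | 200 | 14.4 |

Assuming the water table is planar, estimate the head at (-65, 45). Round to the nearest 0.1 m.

14.0 m

With h = a·x + b·y + c and W1 as origin, the differences give:
  155·a + (-225)·b = -6.0
  (-20)·a + (-75)·b = -0.8
Eliminate b (×(-75) and ×(-225), subtract): -16125·a = 270.00 → a = ∂h/∂x = -0.01674
Back-substitute: b = ∂h/∂y = +0.01513.
h(-65, 45) = 15.2 + (-0.01674)·(-135) + (+0.01513)·(-230) = 15.2 +2.260 -3.480 = 13.980 m.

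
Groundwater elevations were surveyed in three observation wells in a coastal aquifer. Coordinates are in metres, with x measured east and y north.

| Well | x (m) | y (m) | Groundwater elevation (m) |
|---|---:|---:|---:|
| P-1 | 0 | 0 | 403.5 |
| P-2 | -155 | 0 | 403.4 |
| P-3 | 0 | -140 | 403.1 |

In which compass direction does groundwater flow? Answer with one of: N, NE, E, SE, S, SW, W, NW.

S

∂h/∂x = (403.4 − 403.5) / (-155 − 0) = +0.0006452
∂h/∂y = (403.1 − 403.5) / (-140 − 0) = +0.002857
Flow = −∇h = (-0.0006452 east, -0.002857 north), which points south.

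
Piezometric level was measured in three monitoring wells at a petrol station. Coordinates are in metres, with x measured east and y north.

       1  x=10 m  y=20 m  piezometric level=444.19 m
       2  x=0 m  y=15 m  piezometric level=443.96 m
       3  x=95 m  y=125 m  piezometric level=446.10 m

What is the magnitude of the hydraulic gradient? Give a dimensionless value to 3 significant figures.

0.0234

Taking 1 as reference: 2−1 = (-10, -5, -0.23); 3−1 = (85, 105, +1.91).
Solve a·Δx + b·Δy = Δh: det = (-10)·105 − 85·(-5) = -625.
∂h/∂x = [(-0.23)·105 − (+1.91)·(-5)] / -625 = +0.02336
∂h/∂y = [(-10)·(+1.91) − 85·(-0.23)] / -625 = -0.0007200
|∇h| = √(0.02336² + -0.0007200²) = 0.02337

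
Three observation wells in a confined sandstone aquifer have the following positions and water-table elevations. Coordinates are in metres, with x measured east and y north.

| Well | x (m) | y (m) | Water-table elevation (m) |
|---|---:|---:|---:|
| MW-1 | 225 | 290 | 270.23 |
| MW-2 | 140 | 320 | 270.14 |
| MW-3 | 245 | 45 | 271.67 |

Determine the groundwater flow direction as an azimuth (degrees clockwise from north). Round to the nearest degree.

010°

Taking MW-1 as reference: MW-2−MW-1 = (-85, 30, -0.09); MW-3−MW-1 = (20, -245, +1.44).
Solve a·Δx + b·Δy = Δh: det = (-85)·(-245) − 20·30 = 20225.
∂h/∂x = [(-0.09)·(-245) − (+1.44)·30] / 20225 = -0.001046
∂h/∂y = [(-85)·(+1.44) − 20·(-0.09)] / 20225 = -0.005963
Flow direction (−∇h) has components (+0.001046 E, +0.005963 N).
Azimuth = atan2(E, N) = atan2(+0.001046, +0.005963) = 9.9° ≈ 010°.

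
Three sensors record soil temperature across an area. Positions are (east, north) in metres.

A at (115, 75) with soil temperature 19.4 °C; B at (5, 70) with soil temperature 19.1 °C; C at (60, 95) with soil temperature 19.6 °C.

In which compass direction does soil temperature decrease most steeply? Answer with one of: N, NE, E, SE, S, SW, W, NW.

Differences from A: to B (Δx, Δy, Δh) = (-110, -5, -0.3); to C = (-55, 20, +0.2).
Determinant of the coordinate differences = (-110)·20 − (-55)·(-5) = -2475.
∂T/∂x = [(-0.3)·20 − (+0.2)·(-5)] / -2475 = +0.002020
∂T/∂y = [(-110)·(+0.2) − (-55)·(-0.3)] / -2475 = +0.01556
Steepest decrease is along −∇f = (-0.002020 E, -0.01556 N) → south.

S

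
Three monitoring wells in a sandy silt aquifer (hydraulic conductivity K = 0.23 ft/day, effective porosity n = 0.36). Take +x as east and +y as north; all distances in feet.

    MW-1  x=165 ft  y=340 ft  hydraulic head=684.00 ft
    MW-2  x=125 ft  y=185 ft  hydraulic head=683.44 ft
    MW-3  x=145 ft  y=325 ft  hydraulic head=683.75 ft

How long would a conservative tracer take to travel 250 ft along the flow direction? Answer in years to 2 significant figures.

88 years

Three-point gradient (reference MW-1): Δ to MW-2 = (-40, -155, -0.56), Δ to MW-3 = (-20, -15, -0.25).
∂h/∂x = +0.01214, ∂h/∂y = +0.0004800 (det = -2500).
|∇h| = √(0.01214² + 0.0004800²) = 0.01215
Seepage velocity v = K·i/n = 0.23 × 0.01215 / 0.36 = 0.007763 ft/day.
t = 250 / 0.007763 = 3.22e+04 days = 88.2 years.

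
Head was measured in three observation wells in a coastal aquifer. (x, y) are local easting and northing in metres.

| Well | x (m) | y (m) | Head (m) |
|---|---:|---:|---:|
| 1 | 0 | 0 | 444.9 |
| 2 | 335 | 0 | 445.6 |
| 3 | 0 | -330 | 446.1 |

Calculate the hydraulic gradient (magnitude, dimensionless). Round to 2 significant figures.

∂h/∂x = (445.6 − 444.9) / (335 − 0) = +0.002090
∂h/∂y = (446.1 − 444.9) / (-330 − 0) = -0.003636
|∇h| = √(0.002090² + -0.003636²) = 0.004194

0.0042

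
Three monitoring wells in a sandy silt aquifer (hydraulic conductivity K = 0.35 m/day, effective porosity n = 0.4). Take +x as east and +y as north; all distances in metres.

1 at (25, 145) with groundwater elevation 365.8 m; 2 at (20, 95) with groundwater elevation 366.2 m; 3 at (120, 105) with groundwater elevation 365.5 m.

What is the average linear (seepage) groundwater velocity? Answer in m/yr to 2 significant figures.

Taking 1 as reference: 2−1 = (-5, -50, +0.4); 3−1 = (95, -40, -0.3).
Determinant of the coordinate differences = (-5)·(-40) − 95·(-50) = 4950.
∂h/∂x = [(+0.4)·(-40) − (-0.3)·(-50)] / 4950 = -0.006263
∂h/∂y = [(-5)·(-0.3) − 95·(+0.4)] / 4950 = -0.007374
|∇h| = √(-0.006263² + -0.007374²) = 0.009675
Seepage velocity v = K·i/n = 0.35 × 0.009675 / 0.4 = 0.008466 m/day = 3.092 m/yr.

3.1 m/yr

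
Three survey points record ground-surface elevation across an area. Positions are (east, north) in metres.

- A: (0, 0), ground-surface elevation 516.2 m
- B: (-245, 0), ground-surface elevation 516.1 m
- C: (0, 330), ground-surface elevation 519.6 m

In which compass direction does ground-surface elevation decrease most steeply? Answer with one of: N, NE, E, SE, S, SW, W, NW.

S

∂z/∂x = (516.1 − 516.2) / (-245 − 0) = +0.0004082
∂z/∂y = (519.6 − 516.2) / (330 − 0) = +0.01030
Steepest decrease is along −∇f = (-0.0004082 E, -0.01030 N) → south.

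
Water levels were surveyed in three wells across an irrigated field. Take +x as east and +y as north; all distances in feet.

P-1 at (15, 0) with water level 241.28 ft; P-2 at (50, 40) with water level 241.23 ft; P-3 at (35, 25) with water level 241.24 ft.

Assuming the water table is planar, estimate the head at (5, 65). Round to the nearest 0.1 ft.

With h = a·x + b·y + c and P-1 as origin, the differences give:
  35·a + 40·b = -0.05
  20·a + 25·b = -0.04
Eliminate b (×25 and ×40, subtract): 75·a = 0.350 → a = ∂h/∂x = +0.004667
Back-substitute: b = ∂h/∂y = -0.005333.
h(5, 65) = 241.28 + (+0.004667)·(-10) + (-0.005333)·(65) = 241.28 -0.047 -0.347 = 240.887 ft.

240.9 ft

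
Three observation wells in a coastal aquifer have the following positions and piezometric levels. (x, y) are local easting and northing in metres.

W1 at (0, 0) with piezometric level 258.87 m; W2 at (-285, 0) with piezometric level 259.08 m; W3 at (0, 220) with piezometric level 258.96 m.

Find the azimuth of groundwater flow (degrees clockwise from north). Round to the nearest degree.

∂h/∂x = (259.08 − 258.87) / (-285 − 0) = -0.0007368
∂h/∂y = (258.96 − 258.87) / (220 − 0) = +0.0004091
Flow direction (−∇h) has components (+0.0007368 E, -0.0004091 N).
Azimuth = atan2(E, N) = atan2(+0.0007368, -0.0004091) = 119.0° ≈ 119°.

119°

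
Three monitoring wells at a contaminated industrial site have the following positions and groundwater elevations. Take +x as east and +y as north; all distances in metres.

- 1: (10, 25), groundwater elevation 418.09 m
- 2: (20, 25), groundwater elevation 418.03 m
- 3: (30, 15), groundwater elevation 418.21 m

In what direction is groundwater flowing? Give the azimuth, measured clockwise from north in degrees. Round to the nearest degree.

014°

Differences from 1: to 2 (Δx, Δy, Δh) = (10, 0, -0.06); to 3 = (20, -10, +0.12).
Solve a·Δx + b·Δy = Δh: det = 10·(-10) − 20·0 = -100.
∂h/∂x = [(-0.06)·(-10) − (+0.12)·0] / -100 = -0.006000
∂h/∂y = [10·(+0.12) − 20·(-0.06)] / -100 = -0.02400
Flow direction (−∇h) has components (+0.006000 E, +0.02400 N).
Azimuth = atan2(E, N) = atan2(+0.006000, +0.02400) = 14.0° ≈ 014°.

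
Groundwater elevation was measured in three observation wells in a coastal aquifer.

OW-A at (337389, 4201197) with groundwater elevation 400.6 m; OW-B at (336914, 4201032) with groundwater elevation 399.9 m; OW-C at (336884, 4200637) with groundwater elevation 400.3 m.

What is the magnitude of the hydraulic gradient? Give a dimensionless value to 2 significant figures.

0.0022

Differences from OW-A: to OW-B (Δx, Δy, Δh) = (-475, -165, -0.7); to OW-C = (-505, -560, -0.3).
Solve a·Δx + b·Δy = Δh: det = (-475)·(-560) − (-505)·(-165) = 182675.
∂h/∂x = [(-0.7)·(-560) − (-0.3)·(-165)] / 182675 = +0.001875
∂h/∂y = [(-475)·(-0.3) − (-505)·(-0.7)] / 182675 = -0.001155
|∇h| = √(0.001875² + -0.001155²) = 0.002202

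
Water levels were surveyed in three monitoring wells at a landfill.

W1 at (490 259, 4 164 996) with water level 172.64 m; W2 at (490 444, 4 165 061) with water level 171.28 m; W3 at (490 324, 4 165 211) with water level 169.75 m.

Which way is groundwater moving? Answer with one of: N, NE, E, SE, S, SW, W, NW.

N

Taking W1 as reference: W2−W1 = (185, 65, -1.36); W3−W1 = (65, 215, -2.89).
Determinant of the coordinate differences = 185·215 − 65·65 = 35550.
∂h/∂x = [(-1.36)·215 − (-2.89)·65] / 35550 = -0.002941
∂h/∂y = [185·(-2.89) − 65·(-1.36)] / 35550 = -0.01255
Flow = −∇h = (+0.002941 east, +0.01255 north), which points north.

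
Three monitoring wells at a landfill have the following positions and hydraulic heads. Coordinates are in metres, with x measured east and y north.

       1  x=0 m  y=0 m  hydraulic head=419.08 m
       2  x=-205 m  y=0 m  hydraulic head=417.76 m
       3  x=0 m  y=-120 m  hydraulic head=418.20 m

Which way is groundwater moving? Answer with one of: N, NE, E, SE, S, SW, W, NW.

SW

∂h/∂x = (417.76 − 419.08) / (-205 − 0) = +0.006439
∂h/∂y = (418.20 − 419.08) / (-120 − 0) = +0.007333
Flow = −∇h = (-0.006439 east, -0.007333 north), which points southwest.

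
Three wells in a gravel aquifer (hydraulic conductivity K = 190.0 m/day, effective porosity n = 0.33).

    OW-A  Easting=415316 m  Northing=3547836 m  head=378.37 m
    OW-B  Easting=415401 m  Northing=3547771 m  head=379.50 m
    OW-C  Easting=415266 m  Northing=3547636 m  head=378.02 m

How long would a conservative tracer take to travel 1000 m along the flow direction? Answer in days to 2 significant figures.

Three-point gradient (reference OW-A): Δ to OW-B = (85, -65, +1.13), Δ to OW-C = (-50, -200, -0.35).
∂h/∂x = +0.01228, ∂h/∂y = -0.001321 (det = -20250).
|∇h| = √(0.01228² + -0.001321²) = 0.01235
Seepage velocity v = K·i/n = 190.0 × 0.01235 / 0.33 = 7.111 m/day.
t = 1000 / 7.111 = 140.6 days.

140 days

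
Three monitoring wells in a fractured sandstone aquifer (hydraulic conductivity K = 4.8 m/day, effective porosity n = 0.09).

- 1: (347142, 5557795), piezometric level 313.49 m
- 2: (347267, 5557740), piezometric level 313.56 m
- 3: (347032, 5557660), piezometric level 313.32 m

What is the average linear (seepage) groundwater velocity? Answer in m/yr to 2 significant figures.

Three-point gradient (reference 1): Δ to 2 = (125, -55, +0.07), Δ to 3 = (-110, -135, -0.17).
∂h/∂x = +0.0008201, ∂h/∂y = +0.0005911 (det = -22925).
|∇h| = √(0.0008201² + 0.0005911²) = 0.001011
Seepage velocity v = K·i/n = 4.8 × 0.001011 / 0.09 = 0.05392 m/day = 19.69 m/yr.

20 m/yr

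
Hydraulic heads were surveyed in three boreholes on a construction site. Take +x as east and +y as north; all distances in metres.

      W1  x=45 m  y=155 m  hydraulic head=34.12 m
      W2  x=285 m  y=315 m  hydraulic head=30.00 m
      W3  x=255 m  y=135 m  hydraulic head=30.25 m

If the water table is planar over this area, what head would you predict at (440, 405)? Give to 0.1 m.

27.3 m

With h = a·x + b·y + c and W1 as origin, the differences give:
  240·a + 160·b = -4.12
  210·a + (-20)·b = -3.87
Eliminate b (×(-20) and ×160, subtract): -38400·a = 701.600 → a = ∂h/∂x = -0.01827
Back-substitute: b = ∂h/∂y = +0.001656.
h(440, 405) = 34.12 + (-0.01827)·(395) + (+0.001656)·(250) = 34.12 -7.217 +0.414 = 27.317 m.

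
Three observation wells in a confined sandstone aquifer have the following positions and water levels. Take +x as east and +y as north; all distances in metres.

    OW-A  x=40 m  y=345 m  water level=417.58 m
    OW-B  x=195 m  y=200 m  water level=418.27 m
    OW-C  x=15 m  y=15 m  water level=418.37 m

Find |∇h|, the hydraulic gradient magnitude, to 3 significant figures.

0.00328

Differences from OW-A: to OW-B (Δx, Δy, Δh) = (155, -145, +0.69); to OW-C = (-25, -330, +0.79).
Determinant of the coordinate differences = 155·(-330) − (-25)·(-145) = -54775.
∂h/∂x = [(+0.69)·(-330) − (+0.79)·(-145)] / -54775 = +0.002066
∂h/∂y = [155·(+0.79) − (-25)·(+0.69)] / -54775 = -0.002550
|∇h| = √(0.002066² + -0.002550²) = 0.003282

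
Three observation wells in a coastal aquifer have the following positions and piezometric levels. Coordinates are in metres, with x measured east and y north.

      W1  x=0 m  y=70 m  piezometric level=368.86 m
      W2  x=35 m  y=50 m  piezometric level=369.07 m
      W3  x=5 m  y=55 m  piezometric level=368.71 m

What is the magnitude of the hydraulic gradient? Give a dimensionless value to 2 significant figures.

0.021

Taking W1 as reference: W2−W1 = (35, -20, +0.21); W3−W1 = (5, -15, -0.15).
Solve a·Δx + b·Δy = Δh: det = 35·(-15) − 5·(-20) = -425.
∂h/∂x = [(+0.21)·(-15) − (-0.15)·(-20)] / -425 = +0.01447
∂h/∂y = [35·(-0.15) − 5·(+0.21)] / -425 = +0.01482
|∇h| = √(0.01447² + 0.01482²) = 0.02071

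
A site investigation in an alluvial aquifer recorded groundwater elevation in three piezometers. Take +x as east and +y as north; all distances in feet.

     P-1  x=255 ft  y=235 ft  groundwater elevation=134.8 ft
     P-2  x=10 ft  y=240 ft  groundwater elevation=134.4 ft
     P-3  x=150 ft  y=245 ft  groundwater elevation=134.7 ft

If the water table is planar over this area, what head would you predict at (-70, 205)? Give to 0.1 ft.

133.9 ft

Three-point gradient (reference P-1): Δ to P-2 = (-245, 5, -0.4), Δ to P-3 = (-105, 10, -0.1).
∂h/∂x = +0.001818, ∂h/∂y = +0.009091 (det = -1925).
h(-70, 205) = 134.8 + (+0.001818)·(-325) + (+0.009091)·(-30) = 134.8 -0.591 -0.273 = 133.936 ft.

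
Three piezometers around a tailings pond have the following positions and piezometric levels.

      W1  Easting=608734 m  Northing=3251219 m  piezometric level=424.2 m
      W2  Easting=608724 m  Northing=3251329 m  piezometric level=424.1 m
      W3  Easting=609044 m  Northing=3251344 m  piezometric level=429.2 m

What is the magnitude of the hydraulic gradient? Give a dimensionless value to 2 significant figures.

0.016

Taking W1 as reference: W2−W1 = (-10, 110, -0.1); W3−W1 = (310, 125, +5.0).
Solve a·Δx + b·Δy = Δh: det = (-10)·125 − 310·110 = -35350.
∂h/∂x = [(-0.1)·125 − (+5.0)·110] / -35350 = +0.01591
∂h/∂y = [(-10)·(+5.0) − 310·(-0.1)] / -35350 = +0.0005375
|∇h| = √(0.01591² + 0.0005375²) = 0.01592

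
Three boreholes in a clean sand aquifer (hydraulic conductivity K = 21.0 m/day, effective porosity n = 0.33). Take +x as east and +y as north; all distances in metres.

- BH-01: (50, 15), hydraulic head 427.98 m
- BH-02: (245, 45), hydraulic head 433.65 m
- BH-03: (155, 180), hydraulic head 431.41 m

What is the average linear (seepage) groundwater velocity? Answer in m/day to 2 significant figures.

Taking BH-01 as reference: BH-02−BH-01 = (195, 30, +5.67); BH-03−BH-01 = (105, 165, +3.43).
Determinant of the coordinate differences = 195·165 − 105·30 = 29025.
∂h/∂x = [(+5.67)·165 − (+3.43)·30] / 29025 = +0.02869
∂h/∂y = [195·(+3.43) − 105·(+5.67)] / 29025 = +0.002532
|∇h| = √(0.02869² + 0.002532²) = 0.0288
Seepage velocity v = K·i/n = 21.0 × 0.0288 / 0.33 = 1.833 m/day.

1.8 m/day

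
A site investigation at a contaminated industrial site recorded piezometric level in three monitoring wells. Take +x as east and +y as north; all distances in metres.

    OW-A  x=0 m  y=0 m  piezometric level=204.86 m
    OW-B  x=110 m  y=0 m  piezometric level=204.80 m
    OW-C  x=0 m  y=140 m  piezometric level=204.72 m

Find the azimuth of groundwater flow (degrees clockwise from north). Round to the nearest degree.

∂h/∂x = (204.80 − 204.86) / (110 − 0) = -0.0005455
∂h/∂y = (204.72 − 204.86) / (140 − 0) = -0.001000
Flow direction (−∇h) has components (+0.0005455 E, +0.001000 N).
Azimuth = atan2(E, N) = atan2(+0.0005455, +0.001000) = 28.6° ≈ 029°.

029°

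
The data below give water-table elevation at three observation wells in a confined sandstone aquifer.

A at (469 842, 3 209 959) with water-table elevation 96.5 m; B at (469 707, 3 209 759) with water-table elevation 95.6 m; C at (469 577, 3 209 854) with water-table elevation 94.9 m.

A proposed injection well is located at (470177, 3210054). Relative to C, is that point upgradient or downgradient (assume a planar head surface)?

upgradient

Differences from A: to B (Δx, Δy, Δh) = (-135, -200, -0.9); to C = (-265, -105, -1.6).
Determinant of the coordinate differences = (-135)·(-105) − (-265)·(-200) = -38825.
∂h/∂x = [(-0.9)·(-105) − (-1.6)·(-200)] / -38825 = +0.005808
∂h/∂y = [(-135)·(-1.6) − (-265)·(-0.9)] / -38825 = +0.0005795
Head at (470177, 3210054) = 96.5 + (+0.005808)·(335) + (+0.0005795)·(95) = 98.50 m.
That is higher than the 94.9 m at C, so the point is upgradient.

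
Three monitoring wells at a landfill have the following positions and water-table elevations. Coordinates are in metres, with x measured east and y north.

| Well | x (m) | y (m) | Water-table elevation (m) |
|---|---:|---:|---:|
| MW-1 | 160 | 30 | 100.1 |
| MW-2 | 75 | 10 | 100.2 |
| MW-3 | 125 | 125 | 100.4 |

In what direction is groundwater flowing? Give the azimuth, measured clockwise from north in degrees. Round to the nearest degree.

Differences from MW-1: to MW-2 (Δx, Δy, Δh) = (-85, -20, +0.1); to MW-3 = (-35, 95, +0.3).
Solve a·Δx + b·Δy = Δh: det = (-85)·95 − (-35)·(-20) = -8775.
∂h/∂x = [(+0.1)·95 − (+0.3)·(-20)] / -8775 = -0.001766
∂h/∂y = [(-85)·(+0.3) − (-35)·(+0.1)] / -8775 = +0.002507
Flow direction (−∇h) has components (+0.001766 E, -0.002507 N).
Azimuth = atan2(E, N) = atan2(+0.001766, -0.002507) = 144.8° ≈ 145°.

145°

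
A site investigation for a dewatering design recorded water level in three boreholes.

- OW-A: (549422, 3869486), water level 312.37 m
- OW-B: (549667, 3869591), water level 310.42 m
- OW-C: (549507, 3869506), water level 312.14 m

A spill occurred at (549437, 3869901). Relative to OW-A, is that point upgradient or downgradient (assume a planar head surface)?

With h = a·x + b·y + c and OW-A as origin, the differences give:
  245·a + 105·b = -1.95
  85·a + 20·b = -0.23
Eliminate b (×20 and ×105, subtract): -4025·a = -14.850 → a = ∂h/∂x = +0.003689
Back-substitute: b = ∂h/∂y = -0.02718.
Head at (549437, 3869901) = 312.37 + (+0.003689)·(15) + (-0.02718)·(415) = 301.15 m.
That is lower than the 312.37 m at OW-A, so the point is downgradient.

downgradient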